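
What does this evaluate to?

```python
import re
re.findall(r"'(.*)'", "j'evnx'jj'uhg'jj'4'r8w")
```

["evnx'jj'uhg'jj'4"]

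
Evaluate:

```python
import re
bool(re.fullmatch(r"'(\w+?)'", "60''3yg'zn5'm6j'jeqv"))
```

False

`re.fullmatch` requires the pattern to consume the entire string.
Here the pattern can't cover the whole string, so the call returns None, and `bool(None)` is False.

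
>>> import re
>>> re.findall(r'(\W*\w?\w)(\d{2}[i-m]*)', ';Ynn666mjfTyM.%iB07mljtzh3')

[('nn', '66'), ('.%iB', '07mlj')]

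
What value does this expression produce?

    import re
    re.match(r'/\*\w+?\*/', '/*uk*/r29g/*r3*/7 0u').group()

'/*uk*/'

With `match`, the pattern is implicitly anchored at the beginning.
The match spans [0:6] → '/*uk*/'.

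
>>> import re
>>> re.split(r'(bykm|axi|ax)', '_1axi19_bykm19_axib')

The regex engine tests alternatives in the order written; an earlier branch that matches wins even if a later one would match more.
The group in the pattern means `split` returns the separators' captures alongside the pieces.

['_1', 'axi', '19_', 'bykm', '19_', 'axi', 'b']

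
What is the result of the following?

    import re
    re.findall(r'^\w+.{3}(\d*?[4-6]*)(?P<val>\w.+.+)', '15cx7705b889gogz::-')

[('', 'z::-')]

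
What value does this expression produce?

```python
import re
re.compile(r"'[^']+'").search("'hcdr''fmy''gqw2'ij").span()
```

(0, 6)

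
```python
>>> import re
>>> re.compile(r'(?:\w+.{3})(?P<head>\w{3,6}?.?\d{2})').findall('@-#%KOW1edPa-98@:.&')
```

['dPa-98']

Pattern: one or more of a word character, then exactly 3 of any character (non-capturing group); then 3 to 6 of a word character (lazy), then optionally any character, then exactly 2 of a digit (captured as 'head').
Scanning left to right: at [4:15] match 'KOW1edPa-98', group 1 = 'dPa-98'.
`findall` collects group 1 from the one match (1 total).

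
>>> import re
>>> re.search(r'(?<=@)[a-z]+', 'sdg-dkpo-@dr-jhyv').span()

(10, 12)

Because the assertion is zero-width, the text it checks is not consumed and won't appear in the result.
`search` walks the string left to right and returns the first match it finds.
The match spans [10:12] → 'dr'.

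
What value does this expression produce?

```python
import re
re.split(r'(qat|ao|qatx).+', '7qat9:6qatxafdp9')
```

Matches to split on: at [1:16] → 'qat9:6qatxafdp9'.
With a capturing group present, the delimiter's captured portion is kept in the result list.

['7', 'qat', '']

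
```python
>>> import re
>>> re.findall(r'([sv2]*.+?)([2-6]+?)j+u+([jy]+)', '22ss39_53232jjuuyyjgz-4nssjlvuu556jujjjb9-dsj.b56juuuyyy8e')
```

[('22ss39_', '53232', 'yyj'), ('gz-4nssjlvuu', '556', 'jjj'), ('b9-dsj.b', '56', 'yyy')]

This matches zero or more of one of [sv2], then one or more of any character (lazy) (captured); then one or more of a character in [2-6] (lazy) (captured); then one or more of a literal 'j', then one or more of the literal 'u'; then one or more of one of [jy] (captured).
Walking the string: at [0:19] match '22ss39_53232jjuuyyj', groups = ('22ss39_', '53232', 'yyj'); at [19:39] match 'gz-4nssjlvuu556jujjj', groups = ('gz-4nssjlvuu', '556', 'jjj'); at [39:56] match 'b9-dsj.b56juuuyyy', groups = ('b9-dsj.b', '56', 'yyy').
Multiple groups make `findall` return tuples — one 3-tuple for each match.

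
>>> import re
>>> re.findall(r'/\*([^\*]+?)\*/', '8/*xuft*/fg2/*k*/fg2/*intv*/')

['xuft', 'k', 'intv']

`findall` collects group 1 from each match (3 total).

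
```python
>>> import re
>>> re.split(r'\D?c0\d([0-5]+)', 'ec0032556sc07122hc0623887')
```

['', '3255', '6', '122', '', '23', '887']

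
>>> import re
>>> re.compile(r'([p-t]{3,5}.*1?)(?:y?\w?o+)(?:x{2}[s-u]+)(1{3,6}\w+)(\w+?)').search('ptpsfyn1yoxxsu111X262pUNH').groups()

The match spans [0:25] → 'ptpsfyn1yoxxsu111X262pUNH'.
Captured: group 1 = 'ptpsfyn1y', group 2 = '111X262pUN', group 3 = 'H'.

('ptpsfyn1y', '111X262pUN', 'H')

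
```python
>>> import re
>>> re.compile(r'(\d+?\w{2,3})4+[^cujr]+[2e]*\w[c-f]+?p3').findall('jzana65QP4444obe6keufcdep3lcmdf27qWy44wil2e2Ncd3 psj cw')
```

['65QP']

This matches one or more of a digit (lazy), then 2 to 3 of a word character (captured); then one or more of a literal '4'; then one or more of any character except [cujr], then zero or more of one of [2e]; then a word character, then one or more of a character in [c-f] (lazy), then the literal 'p3'.
Scanning left to right: at [5:26] match '65QP4444obe6keufcdep3', group 1 = '65QP'.
One capturing group, so `findall` returns just the captured substring from the one match — 1 in all.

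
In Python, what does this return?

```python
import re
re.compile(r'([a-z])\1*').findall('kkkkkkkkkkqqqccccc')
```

`\1` has to match the exact text group 1 already captured.
With a single group, `findall` returns only what that group captured — 3 items.

['k', 'q', 'c']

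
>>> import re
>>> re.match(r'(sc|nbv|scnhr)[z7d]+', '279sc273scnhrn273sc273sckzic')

`re.match` only tries the pattern at the start of the string.
Here the string doesn't start with a match, so the call returns None.

None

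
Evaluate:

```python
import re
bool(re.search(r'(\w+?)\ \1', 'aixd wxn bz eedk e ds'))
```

False

`\1` is not a pattern — it's the concrete string captured by group 1, re-applied verbatim.
`re.search` scans for the first position where the pattern succeeds.
Here no position works, so the call returns None, and `bool(None)` is False.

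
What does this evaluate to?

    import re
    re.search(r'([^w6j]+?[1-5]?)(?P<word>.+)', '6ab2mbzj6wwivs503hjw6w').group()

'ab2mbzj6wwivs503hjw6w'

This matches one or more of any character except [w6j] (lazy), then optionally a character in [1-5] (captured); then one or more of any character (captured as 'word').
The match spans [1:22] → 'ab2mbzj6wwivs503hjw6w'.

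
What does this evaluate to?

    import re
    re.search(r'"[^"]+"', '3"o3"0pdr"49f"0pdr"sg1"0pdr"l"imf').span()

`search` walks the string left to right and returns the first match it finds.
The match spans [1:5] → '"o3"'.

(1, 5)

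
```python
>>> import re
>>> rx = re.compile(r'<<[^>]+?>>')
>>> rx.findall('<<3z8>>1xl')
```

Matches: at [0:7] → '<<3z8>>'.
No capturing groups, so `findall` returns the 1 full match string.

['<<3z8>>']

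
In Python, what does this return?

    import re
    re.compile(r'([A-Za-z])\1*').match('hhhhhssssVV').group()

`re.match` won't scan ahead — the pattern has to work from the very first character.
The match spans [0:5] → 'hhhhh'.

'hhhhh'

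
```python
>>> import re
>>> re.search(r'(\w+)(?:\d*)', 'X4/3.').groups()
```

Pattern: one or more of a word character (captured); then zero or more of a digit (non-capturing group).
Unlike `match`, `search` isn't anchored — it looks for the pattern anywhere in the string.
The match spans [0:2] → 'X4'.
Captured: group 1 = 'X4'.

('X4',)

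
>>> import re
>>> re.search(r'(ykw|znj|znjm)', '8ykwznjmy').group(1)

The match spans [1:4] → 'ykw'.
Captured: group 1 = 'ykw'.

'ykw'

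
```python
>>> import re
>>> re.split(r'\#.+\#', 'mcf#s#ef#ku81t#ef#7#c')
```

Matches to split on: at [3:20] → '#s#ef#ku81t#ef#7#'.
`split` removes every match and returns the 2 fragments in between.

['mcf', 'c']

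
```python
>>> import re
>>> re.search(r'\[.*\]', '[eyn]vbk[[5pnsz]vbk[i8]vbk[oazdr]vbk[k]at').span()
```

The match spans [0:39] → '[eyn]vbk[[5pnsz]vbk[i8]vbk[oazdr]vbk[k]'.

(0, 39)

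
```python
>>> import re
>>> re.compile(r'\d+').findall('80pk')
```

This matches one or more of a digit.
Scanning left to right: at [0:2] → '80'.
Since nothing is captured, `findall` lists the 1 matched substring directly.

['80']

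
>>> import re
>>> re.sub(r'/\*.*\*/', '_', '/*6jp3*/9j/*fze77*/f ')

Matches: at [0:19] → '/*6jp3*/9j/*fze77*/'.
Every occurrence is swapped for '_'.

'_f '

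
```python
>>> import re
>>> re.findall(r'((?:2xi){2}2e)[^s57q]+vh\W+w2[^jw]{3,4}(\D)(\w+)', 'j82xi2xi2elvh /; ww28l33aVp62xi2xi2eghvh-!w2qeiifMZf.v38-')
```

Pattern: the literal '2xi' repeated 2 times, then the literal '2e' (captured); then one or more of any character except [s57q], then the literal 'vh', then one or more of a non-word character; then the literal 'w2', then 3 to 4 of any character except [jw]; then a non-digit (captured); then one or more of a word character (captured).
3 groups means the one result is a tuple of 3 captured strings — 1 here.

[('2xi2xi2e', 'f', 'MZf')]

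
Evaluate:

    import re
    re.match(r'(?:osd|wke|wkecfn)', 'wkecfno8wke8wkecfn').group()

`re.match` only tries the pattern at the start of the string.
The match spans [0:3] → 'wke'.

'wke'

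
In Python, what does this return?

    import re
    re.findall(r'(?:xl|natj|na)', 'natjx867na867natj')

Alternation tries branches left to right and keeps the first one that lets the overall match succeed at that position.
Scanning left to right: at [0:4] → 'natj'; at [8:10] → 'na'; at [13:17] → 'natj'.
Since nothing is captured, `findall` lists the 3 matched substrings directly.

['natj', 'na', 'natj']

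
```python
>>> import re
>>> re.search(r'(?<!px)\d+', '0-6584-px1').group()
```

'0'

A negative assertion filters positions out without eating any characters.
The match spans [0:1] → '0'.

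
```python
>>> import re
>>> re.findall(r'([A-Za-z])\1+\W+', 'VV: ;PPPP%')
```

`\1` is not a pattern — it's the concrete string captured by group 1, re-applied verbatim.
Because there's exactly one group, `findall` drops the full match and keeps group 1 from each hit.

['V', 'P']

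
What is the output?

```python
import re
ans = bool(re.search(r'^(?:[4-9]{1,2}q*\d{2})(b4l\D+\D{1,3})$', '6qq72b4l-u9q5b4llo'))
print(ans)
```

False

The pattern matches anchored at the start of the string; then 1 to 2 of a character in [4-9], then zero or more of the literal 'q', then exactly 2 of a digit (non-capturing group); then the literal 'b4l', then one or more of a non-digit, then 1 to 3 of a non-digit (captured); then anchored at the end.
`re.search` scans for the first position where the pattern succeeds.
Here the pattern never matches, so the call returns None, and `bool(None)` is False.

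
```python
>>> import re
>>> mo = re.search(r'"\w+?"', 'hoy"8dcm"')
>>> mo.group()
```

'"8dcm"'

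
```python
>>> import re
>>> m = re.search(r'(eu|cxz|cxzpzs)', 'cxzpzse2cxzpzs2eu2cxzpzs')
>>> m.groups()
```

('cxz',)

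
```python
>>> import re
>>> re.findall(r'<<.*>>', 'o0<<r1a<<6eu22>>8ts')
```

['<<r1a<<6eu22>>']

`findall` yields the raw match text (1 of them) because the pattern has no groups.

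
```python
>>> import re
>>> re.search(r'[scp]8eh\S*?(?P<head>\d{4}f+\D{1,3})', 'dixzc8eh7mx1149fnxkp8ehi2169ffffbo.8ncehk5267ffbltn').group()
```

The pattern matches one of [scp], then the literal '8eh', then zero or more of a non-whitespace character (lazy); then exactly 4 of a digit, then one or more of the literal 'f', then 1 to 3 of a non-digit (captured as 'head').
The match spans [4:19] → 'c8eh7mx1149fnxk'.

'c8eh7mx1149fnxk'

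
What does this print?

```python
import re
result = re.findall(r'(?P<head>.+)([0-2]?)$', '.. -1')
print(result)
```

With 2 capturing groups, `findall` returns a 2-tuple per match.

[('.. -1', '')]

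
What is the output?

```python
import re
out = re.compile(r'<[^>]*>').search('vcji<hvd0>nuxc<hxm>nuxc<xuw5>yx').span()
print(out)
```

The match spans [4:10] → '<hvd0>'.

(4, 10)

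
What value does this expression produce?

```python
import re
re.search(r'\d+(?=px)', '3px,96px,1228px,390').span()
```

Because the assertion is zero-width, the text it checks is not consumed and won't appear in the result.
The match spans [0:1] → '3'.

(0, 1)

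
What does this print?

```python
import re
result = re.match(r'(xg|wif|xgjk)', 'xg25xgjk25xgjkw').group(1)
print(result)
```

xg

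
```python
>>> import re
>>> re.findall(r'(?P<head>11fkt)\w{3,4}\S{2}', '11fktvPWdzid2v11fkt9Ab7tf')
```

['11fkt', '11fkt']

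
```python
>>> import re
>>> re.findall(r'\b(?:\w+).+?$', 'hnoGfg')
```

['hnoGfg']

The pattern matches a word boundary (`\b`, zero-width); then one or more of a word character (non-capturing group); then one or more of any character (lazy); then anchored at the end.
Matches: at [0:6] → 'hnoGfg'.
Since nothing is captured, `findall` lists the 1 matched substring directly.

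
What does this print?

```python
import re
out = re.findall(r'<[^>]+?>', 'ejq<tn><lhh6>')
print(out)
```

Matches: at [3:7] → '<tn>'; at [7:13] → '<lhh6>'.
Since nothing is captured, `findall` lists the 2 matched substrings directly.

['<tn>', '<lhh6>']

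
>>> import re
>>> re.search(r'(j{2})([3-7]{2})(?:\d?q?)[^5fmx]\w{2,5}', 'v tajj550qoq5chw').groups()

The match spans [4:16] → 'jj550qoq5chw'.
Captured: group 1 = 'jj', group 2 = '55'.

('jj', '55')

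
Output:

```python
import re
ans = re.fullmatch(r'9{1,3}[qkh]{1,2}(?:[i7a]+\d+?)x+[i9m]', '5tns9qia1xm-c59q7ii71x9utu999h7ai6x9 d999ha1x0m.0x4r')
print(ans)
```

None

`re.fullmatch` is like wrapping the pattern in `^…$` (in single-line mode).
Here there's no way to consume every character, so the call returns None.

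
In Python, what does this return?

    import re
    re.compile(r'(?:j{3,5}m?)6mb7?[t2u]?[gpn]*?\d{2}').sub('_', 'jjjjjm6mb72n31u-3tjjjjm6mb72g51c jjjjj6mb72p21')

'_u-3t_c _'

The pattern matches 3 to 5 of the literal 'j', then optionally the literal 'm' (non-capturing group); then the literal '6mb', then optionally the literal '7'; then optionally one of [t2u], then zero or more of one of [gpn] (lazy), then exactly 2 of a digit.
`sub` substitutes '_' at each match site.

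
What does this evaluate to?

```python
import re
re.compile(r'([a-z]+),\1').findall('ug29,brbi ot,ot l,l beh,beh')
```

['ot', 'l', 'beh']

After group 1 captures some text, `\1` only succeeds where that same text appears again.
Because there's exactly one group, `findall` drops the full match and keeps group 1 from each hit.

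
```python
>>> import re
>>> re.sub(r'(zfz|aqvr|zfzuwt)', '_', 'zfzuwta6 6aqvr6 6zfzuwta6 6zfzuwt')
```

'_uwta6 6_6 6_uwta6 6_uwt'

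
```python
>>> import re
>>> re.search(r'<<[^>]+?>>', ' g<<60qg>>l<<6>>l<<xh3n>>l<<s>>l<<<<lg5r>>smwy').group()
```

'<<60qg>>'

`search` walks the string left to right and returns the first match it finds.
The match spans [2:10] → '<<60qg>>'.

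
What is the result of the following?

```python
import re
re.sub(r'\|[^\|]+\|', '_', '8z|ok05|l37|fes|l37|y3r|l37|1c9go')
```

Matches: at [2:8] → '|ok05|'; at [11:16] → '|fes|'; at [19:24] → '|y3r|'.
Each match is replaced by '_'.

'8z_l37_l37_l37|1c9go'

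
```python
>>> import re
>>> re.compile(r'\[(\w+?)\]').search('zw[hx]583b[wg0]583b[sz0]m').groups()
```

The match spans [2:6] → '[hx]'.
Captured: group 1 = 'hx'.

('hx',)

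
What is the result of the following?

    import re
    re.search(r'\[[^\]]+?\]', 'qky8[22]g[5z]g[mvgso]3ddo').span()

`re.search` scans for the first position where the pattern succeeds.
The match spans [4:8] → '[22]'.

(4, 8)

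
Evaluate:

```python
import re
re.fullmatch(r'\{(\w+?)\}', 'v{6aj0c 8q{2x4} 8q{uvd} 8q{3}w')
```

None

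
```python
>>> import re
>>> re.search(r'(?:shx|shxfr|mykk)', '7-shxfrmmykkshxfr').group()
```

Alternation tries branches left to right and keeps the first one that lets the overall match succeed at that position.
`re.search` tries every starting position until one works.
The match spans [2:5] → 'shx'.

'shx'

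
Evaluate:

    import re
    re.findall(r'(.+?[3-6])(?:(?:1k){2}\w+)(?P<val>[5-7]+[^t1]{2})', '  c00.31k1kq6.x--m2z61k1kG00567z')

[('  c00.3', '6.x'), ('--m2z6', '67z')]

This matches one or more of any character (lazy), then a character in [3-6] (captured); then the literal '1k' repeated 2 times, then one or more of a word character (non-capturing group); then one or more of a character in [5-7], then exactly 2 of any character except [t1] (captured as 'val').
Walking the string: at [0:15] match '  c00.31k1kq6.x', groups = ('  c00.3', '6.x'); at [15:32] match '--m2z61k1kG00567z', groups = ('--m2z6', '67z').
Multiple groups make `findall` return tuples — one 2-tuple for each match.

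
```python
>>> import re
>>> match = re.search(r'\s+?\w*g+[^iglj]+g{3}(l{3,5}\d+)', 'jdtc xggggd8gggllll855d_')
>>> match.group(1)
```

The match spans [4:22] → ' xggggd8gggllll855'.
Captured: group 1 = 'llll855'.

'llll855'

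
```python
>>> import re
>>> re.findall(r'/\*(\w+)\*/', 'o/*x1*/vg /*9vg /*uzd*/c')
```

`findall` collects group 1 from each match (2 total).

['x1', 'uzd']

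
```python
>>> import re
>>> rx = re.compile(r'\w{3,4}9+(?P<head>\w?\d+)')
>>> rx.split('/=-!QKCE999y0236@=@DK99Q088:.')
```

['/=-!', 'y0236', '@=@', 'Q088', ':.']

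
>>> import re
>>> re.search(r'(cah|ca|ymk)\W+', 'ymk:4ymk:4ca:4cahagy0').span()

`re.search` scans for the first position where the pattern succeeds.
The match spans [0:4] → 'ymk:'.
Captured: group 1 = 'ymk'.

(0, 4)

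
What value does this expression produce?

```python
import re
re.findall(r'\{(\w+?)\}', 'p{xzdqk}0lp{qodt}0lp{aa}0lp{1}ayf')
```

['xzdqk', 'qodt', 'aa', '1']

Scanning left to right: at [1:8] match '{xzdqk}', group 1 = 'xzdqk'; at [11:17] match '{qodt}', group 1 = 'qodt'; at [20:24] match '{aa}', group 1 = 'aa'; at [27:30] match '{1}', group 1 = '1'.
`findall` collects group 1 from each match (4 total).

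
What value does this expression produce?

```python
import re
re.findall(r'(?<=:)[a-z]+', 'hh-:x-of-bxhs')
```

Because the assertion is zero-width, the text it checks is not consumed and won't appear in the result.
Since nothing is captured, `findall` lists the 1 matched substring directly.

['x']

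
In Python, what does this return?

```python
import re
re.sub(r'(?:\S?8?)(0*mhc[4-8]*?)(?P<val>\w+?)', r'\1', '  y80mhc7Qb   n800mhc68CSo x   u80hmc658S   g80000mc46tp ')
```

'  0mhcQb   00mhc8CSo x   u80hmc658S   g80000mc46tp '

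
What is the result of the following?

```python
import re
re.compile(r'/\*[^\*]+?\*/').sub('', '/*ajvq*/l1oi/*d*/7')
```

Matches: at [0:8] → '/*ajvq*/'; at [12:17] → '/*d*/'.
`sub` substitutes '' at each match site.

'l1oi7'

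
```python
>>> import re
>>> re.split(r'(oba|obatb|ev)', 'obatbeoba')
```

`|` is ordered: at each position the engine commits to the first alternative that works.
Matches to split on: at [0:3] → 'oba'; at [6:9] → 'oba'.
Because the pattern has a capturing group, `split` also inserts each captured text between the pieces.

['', 'oba', 'tbe', 'oba', '']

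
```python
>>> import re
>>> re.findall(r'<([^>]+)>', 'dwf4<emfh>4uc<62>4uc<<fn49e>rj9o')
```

['emfh', '62', '<fn49e']

Because there's exactly one group, `findall` drops the full match and keeps group 1 from each hit.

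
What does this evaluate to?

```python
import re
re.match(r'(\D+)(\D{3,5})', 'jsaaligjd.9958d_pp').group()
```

'jsaaligjd.'

`match` is anchored at position 0; if the pattern doesn't fit there, it returns None.
The match spans [0:10] → 'jsaaligjd.'.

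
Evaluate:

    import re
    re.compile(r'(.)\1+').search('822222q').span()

`\1` has to match the exact text group 1 already captured.
`search` walks the string left to right and returns the first match it finds.
The match spans [1:6] → '22222'.
Captured: group 1 = '2'.

(1, 6)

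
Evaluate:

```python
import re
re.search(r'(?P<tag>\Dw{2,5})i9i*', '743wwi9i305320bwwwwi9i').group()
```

'bwwwwi9i'

The pattern matches a non-digit, then 2 to 5 of a literal 'w' (captured as 'tag'); then the literal 'i9', then zero or more of a literal 'i'.
`re.search` tries every starting position until one works.
The match spans [14:22] → 'bwwwwi9i'.
Captured: group 1 = 'bwwww'.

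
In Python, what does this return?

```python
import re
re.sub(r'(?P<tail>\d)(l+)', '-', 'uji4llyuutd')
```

'uji-yuutd'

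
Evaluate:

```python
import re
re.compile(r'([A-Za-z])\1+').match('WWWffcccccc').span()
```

(0, 3)

After group 1 captures some text, `\1` only succeeds where that same text appears again.
With `match`, the pattern is implicitly anchored at the beginning.
The match spans [0:3] → 'WWW'.
Captured: group 1 = 'W'.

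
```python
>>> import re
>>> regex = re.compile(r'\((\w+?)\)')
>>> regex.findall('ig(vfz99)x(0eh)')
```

['vfz99', '0eh']

With a single group, `findall` returns only what that group captured — 2 items.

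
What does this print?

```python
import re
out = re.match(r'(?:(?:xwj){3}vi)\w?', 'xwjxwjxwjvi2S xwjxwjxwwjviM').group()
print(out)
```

xwjxwjxwjvi2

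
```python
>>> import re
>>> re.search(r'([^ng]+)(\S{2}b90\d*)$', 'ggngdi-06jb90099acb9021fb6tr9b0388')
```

This matches one or more of any character except [ng] (captured); then exactly 2 of a non-whitespace character, then the literal 'b90', then zero or more of a digit (captured); then anchored at the end.
`re.search` scans for the first position where the pattern succeeds.
Here the pattern never matches, so the call returns None.

None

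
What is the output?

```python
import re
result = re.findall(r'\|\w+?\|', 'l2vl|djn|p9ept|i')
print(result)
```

['|djn|']

Walking the string: at [4:9] → '|djn|'.
With no groups in the pattern, `findall` gives back each whole match — 1 here.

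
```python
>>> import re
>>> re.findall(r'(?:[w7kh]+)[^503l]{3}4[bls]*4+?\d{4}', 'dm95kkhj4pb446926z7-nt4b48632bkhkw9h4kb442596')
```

['7-nt4b48632', 'h4kb442596']

Pattern: one or more of one of [w7kh] (non-capturing group); then exactly 3 of any character except [503l], then the literal '4'; then zero or more of one of [bls]; then one or more of a literal '4' (lazy), then exactly 4 of a digit.
Matches: at [18:29] → '7-nt4b48632'; at [35:45] → 'h4kb442596'.
`findall` yields the raw match text (2 of them) because the pattern has no groups.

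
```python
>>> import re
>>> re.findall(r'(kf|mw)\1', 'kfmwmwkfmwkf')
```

A backreference is literal: `\1` must see the identical characters the first group matched.
One capturing group, so `findall` returns just the captured substring from the one match — 1 in all.

['mw']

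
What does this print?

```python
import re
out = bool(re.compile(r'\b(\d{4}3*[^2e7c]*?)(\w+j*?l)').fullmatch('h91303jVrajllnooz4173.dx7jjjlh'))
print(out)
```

False

The pattern matches a word boundary (`\b`, zero-width); then exactly 4 of a digit, then zero or more of the literal '3', then zero or more of any character except [2e7c] (lazy) (captured); then one or more of a word character, then zero or more of the literal 'j' (lazy), then the literal 'l' (captured).
`re.fullmatch` requires the pattern to consume the entire string.
Here the string isn't matched end-to-end, so the call returns None, and `bool(None)` is False.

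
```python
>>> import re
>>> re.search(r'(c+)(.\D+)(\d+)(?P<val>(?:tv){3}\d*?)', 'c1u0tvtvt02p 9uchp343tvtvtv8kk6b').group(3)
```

This matches one or more of a literal 'c' (captured); then any character, then one or more of a non-digit (captured); then one or more of a digit (captured); then the literal 'tv' repeated 3 times, then zero or more of a digit (lazy) (captured as 'val').
`search` walks the string left to right and returns the first match it finds.
The match spans [15:27] → 'chp343tvtvtv'.
Captured: group 1 = 'c', group 2 = 'hp', group 3 = '343', group 4 = 'tvtvtv'.

'343'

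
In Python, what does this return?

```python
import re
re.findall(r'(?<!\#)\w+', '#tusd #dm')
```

A negative assertion filters positions out without eating any characters.
No capturing groups, so `findall` returns the 2 full match strings.

['usd', 'm']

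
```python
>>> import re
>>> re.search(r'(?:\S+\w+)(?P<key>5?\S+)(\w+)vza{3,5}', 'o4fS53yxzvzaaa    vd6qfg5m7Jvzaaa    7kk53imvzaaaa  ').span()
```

(0, 14)

Pattern: one or more of a non-whitespace character, then one or more of a word character (non-capturing group); then optionally the literal '5', then one or more of a non-whitespace character (captured as 'key'); then one or more of a word character (captured); then the literal 'vz', then 3 to 5 of a literal 'a'.
The match spans [0:14] → 'o4fS53yxzvzaaa'.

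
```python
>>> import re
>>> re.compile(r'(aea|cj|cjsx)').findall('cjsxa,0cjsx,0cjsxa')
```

['cj', 'cj', 'cj']

Alternation tries branches left to right and keeps the first one that lets the overall match succeed at that position.
With a single group, `findall` returns only what that group captured — 3 items.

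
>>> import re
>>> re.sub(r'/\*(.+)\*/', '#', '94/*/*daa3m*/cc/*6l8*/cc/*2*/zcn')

Matches: at [2:29] → '/*/*daa3m*/cc/*6l8*/cc/*2*/'.
`sub` substitutes '#' at each match site.

'94#zcn'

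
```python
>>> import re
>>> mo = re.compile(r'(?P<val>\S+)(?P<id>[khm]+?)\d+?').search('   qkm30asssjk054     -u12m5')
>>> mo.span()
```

(3, 15)

The pattern matches one or more of a non-whitespace character (captured as 'val'); then one or more of one of [khm] (lazy) (captured as 'id'); then one or more of a digit (lazy).
`re.search` scans for the first position where the pattern succeeds.
The match spans [3:15] → 'qkm30asssjk0'.
Captured: group 1 = 'qkm30asssj', group 2 = 'k'.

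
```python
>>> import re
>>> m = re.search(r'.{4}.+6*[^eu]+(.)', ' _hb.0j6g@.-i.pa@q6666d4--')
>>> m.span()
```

(0, 26)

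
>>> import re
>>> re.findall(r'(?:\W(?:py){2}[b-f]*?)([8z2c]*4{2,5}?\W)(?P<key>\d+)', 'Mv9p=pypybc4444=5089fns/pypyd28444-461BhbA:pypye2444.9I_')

[('c4444=', '5089'), ('28444-', '461'), ('2444.', '9')]

With the lazy modifier that quantifier settles for the fewest repetitions that let the rest of the pattern succeed (the atoms after it are unaffected and can still be greedy).
With 2 capturing groups, `findall` returns a 2-tuple per match.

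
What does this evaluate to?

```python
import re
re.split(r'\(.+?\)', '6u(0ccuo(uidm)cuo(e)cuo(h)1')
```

Because the quantifier is non-greedy, it stops expanding at the earliest point where the rest of the pattern can succeed.
Each match becomes a cut point; 4 segments remain.

['6u', 'cuo', 'cuo', '1']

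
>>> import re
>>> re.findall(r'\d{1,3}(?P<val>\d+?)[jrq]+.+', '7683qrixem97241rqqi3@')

The pattern matches 1 to 3 of a digit; then one or more of a digit (lazy) (captured as 'val'); then one or more of one of [jrq], then one or more of any character.
Walking the string: at [0:21] match '7683qrixem97241rqqi3@', group 1 = '3'.
With a single group, `findall` returns only what that group captured — 1 item.

['3']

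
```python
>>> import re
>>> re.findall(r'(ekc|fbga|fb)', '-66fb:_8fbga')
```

['fb', 'fbga']

Branches in `(...|...)` are attempted left-to-right; the first branch that allows the whole pattern to succeed is taken.
Matches: at [3:5] match 'fb', group 1 = 'fb'; at [8:12] match 'fbga', group 1 = 'fbga'.
Because there's exactly one group, `findall` drops the full match and keeps group 1 from each hit.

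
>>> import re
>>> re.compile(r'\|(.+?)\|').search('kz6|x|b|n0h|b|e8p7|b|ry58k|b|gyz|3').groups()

('x',)

Lazy quantifiers expand one character at a time until the remainder of the pattern can match.
`re.search` scans for the first position where the pattern succeeds.
The match spans [3:6] → '|x|'.
Captured: group 1 = 'x'.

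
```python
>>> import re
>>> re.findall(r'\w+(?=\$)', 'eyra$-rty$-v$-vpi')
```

The `(?=…)`/`(?<=…)` assertion just peeks at neighbouring text; it doesn't advance the match position.
Matches: at [0:4] → 'eyra'; at [6:9] → 'rty'; at [11:12] → 'v'.
With no groups in the pattern, `findall` gives back each whole match — 3 here.

['eyra', 'rty', 'v']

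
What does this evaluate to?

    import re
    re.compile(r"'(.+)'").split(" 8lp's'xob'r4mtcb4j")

Matches to split on: at [4:11] → "'s'xob'".
Because the pattern has a capturing group, `split` also inserts each captured text between the pieces.

[' 8lp', "s'xob", 'r4mtcb4j']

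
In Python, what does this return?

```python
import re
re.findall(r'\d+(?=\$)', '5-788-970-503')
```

The positive lookaround only admits positions where the adjacent text matches; those characters stay outside the span.
Since nothing is captured, `findall` lists the 0 matched substrings directly.
Nothing in the string satisfies the pattern, so the list is empty.

[]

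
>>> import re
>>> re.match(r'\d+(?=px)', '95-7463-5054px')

`re.match` won't scan ahead — the pattern has to work from the very first character.
Here the pattern fails at index 0, so the call returns None.

None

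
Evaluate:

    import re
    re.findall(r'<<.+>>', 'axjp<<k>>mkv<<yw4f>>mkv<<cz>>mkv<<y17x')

No capturing groups, so `findall` returns the 1 full match string.

['<<k>>mkv<<yw4f>>mkv<<cz>>']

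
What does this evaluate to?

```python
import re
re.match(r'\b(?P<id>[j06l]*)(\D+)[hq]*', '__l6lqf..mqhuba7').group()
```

'__l'

This matches a word boundary (`\b`, zero-width); then zero or more of one of [j06l] (captured as 'id'); then one or more of a non-digit (captured); then zero or more of one of [hq].
`re.match` won't scan ahead — the pattern has to work from the very first character.
The match spans [0:3] → '__l'.
Captured: group 1 = '', group 2 = '__l'.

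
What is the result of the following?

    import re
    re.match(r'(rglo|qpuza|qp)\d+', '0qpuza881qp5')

None

`re.match` won't scan ahead — the pattern has to work from the very first character.
Here the string doesn't start with a match, so the call returns None.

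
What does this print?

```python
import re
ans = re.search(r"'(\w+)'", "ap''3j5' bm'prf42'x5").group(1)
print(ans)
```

3j5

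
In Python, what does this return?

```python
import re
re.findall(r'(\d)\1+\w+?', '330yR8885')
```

['3', '8']

After group 1 captures some text, `\1` only succeeds where that same text appears again.
Scanning left to right: at [0:3] match '330', group 1 = '3'; at [5:9] match '8885', group 1 = '8'.
One capturing group, so `findall` returns just the captured substring from each match — 2 in all.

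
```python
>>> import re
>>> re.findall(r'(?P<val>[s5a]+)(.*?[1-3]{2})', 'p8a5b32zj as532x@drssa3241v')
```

`findall` packs the 2 group values into a tuple for every match.

[('a5', 'b32'), ('as5', '32'), ('ssa', '32')]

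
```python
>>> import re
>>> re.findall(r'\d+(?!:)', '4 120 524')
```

`(?!…)`/`(?<!…)` only lets a position through if the neighbouring text does NOT match; no characters are consumed.
Matches: at [0:1] → '4'; at [2:5] → '120'; at [6:9] → '524'.
With no groups in the pattern, `findall` gives back each whole match — 3 here.

['4', '120', '524']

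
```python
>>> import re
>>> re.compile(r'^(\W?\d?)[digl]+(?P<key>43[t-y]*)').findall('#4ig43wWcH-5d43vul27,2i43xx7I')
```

The pattern matches anchored at the start of the string; then optionally a non-word character, then optionally a digit (captured); then one or more of one of [digl]; then the literal '43', then zero or more of a character in [t-y] (captured as 'key').
Matches: at [0:7] match '#4ig43w', groups = ('#4', '43w').
With 2 capturing groups, `findall` returns a 2-tuple per match.

[('#4', '43w')]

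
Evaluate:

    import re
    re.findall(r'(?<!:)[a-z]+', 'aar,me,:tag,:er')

['aar', 'me', 'ag', 'r']

`(?!…)`/`(?<!…)` only lets a position through if the neighbouring text does NOT match; no characters are consumed.
Matches: at [0:3] → 'aar'; at [4:6] → 'me'; at [9:11] → 'ag'; at [14:15] → 'r'.
With no groups in the pattern, `findall` gives back each whole match — 4 here.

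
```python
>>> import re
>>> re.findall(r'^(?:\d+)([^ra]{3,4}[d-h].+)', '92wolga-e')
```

['wolga-e']

Pattern: anchored at the start of the string; then one or more of a digit (non-capturing group); then 3 to 4 of any character except [ra], then a character in [d-h], then one or more of any character (captured).
Matches: at [0:9] match '92wolga-e', group 1 = 'wolga-e'.
With a single group, `findall` returns only what that group captured — 1 item.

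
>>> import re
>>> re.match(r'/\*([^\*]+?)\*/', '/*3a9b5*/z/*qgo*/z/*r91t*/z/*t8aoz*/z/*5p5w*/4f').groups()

`match` is anchored at position 0; if the pattern doesn't fit there, it returns None.
The match spans [0:9] → '/*3a9b5*/'.
Captured: group 1 = '3a9b5'.

('3a9b5',)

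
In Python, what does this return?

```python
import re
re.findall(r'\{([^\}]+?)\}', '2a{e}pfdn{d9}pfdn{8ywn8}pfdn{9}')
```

['e', 'd9', '8ywn8', '9']

Walking the string: at [2:5] match '{e}', group 1 = 'e'; at [9:13] match '{d9}', group 1 = 'd9'; at [17:24] match '{8ywn8}', group 1 = '8ywn8'; at [28:31] match '{9}', group 1 = '9'.
Because there's exactly one group, `findall` drops the full match and keeps group 1 from each hit.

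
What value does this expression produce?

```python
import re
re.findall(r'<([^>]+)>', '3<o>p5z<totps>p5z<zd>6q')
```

['o', 'totps', 'zd']

Scanning left to right: at [1:4] match '<o>', group 1 = 'o'; at [7:14] match '<totps>', group 1 = 'totps'; at [17:21] match '<zd>', group 1 = 'zd'.
With a single group, `findall` returns only what that group captured — 3 items.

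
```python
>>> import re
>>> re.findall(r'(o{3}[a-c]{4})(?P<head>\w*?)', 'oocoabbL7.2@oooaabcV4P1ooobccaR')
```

2 groups means each result is a tuple of 2 captured strings — 2 here.

[('oooaabc', ''), ('ooobcca', '')]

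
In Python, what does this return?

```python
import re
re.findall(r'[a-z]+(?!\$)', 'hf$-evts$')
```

The negative lookahead/lookbehind blocks any match where the forbidden context is present.
`findall` yields the raw match text (2 of them) because the pattern has no groups.

['h', 'evt']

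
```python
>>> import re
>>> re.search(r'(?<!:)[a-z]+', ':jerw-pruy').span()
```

`(?!…)`/`(?<!…)` only lets a position through if the neighbouring text does NOT match; no characters are consumed.
`search` walks the string left to right and returns the first match it finds.
The match spans [2:5] → 'erw'.

(2, 5)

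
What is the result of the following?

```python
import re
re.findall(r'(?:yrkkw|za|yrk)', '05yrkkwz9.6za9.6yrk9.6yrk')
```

['yrkkw', 'za', 'yrk', 'yrk']

Alternation isn't longest-match — the leftmost alternative that fits at this position is chosen.
Walking the string: at [2:7] → 'yrkkw'; at [11:13] → 'za'; at [16:19] → 'yrk'; at [22:25] → 'yrk'.
With no groups in the pattern, `findall` gives back each whole match — 4 here.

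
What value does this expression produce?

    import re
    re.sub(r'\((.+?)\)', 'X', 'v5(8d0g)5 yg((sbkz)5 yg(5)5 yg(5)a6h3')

'v5X5 ygX5 ygX5 ygXa6h3'

Lazy quantifiers expand one character at a time until the remainder of the pattern can match.
Every occurrence is swapped for 'X'.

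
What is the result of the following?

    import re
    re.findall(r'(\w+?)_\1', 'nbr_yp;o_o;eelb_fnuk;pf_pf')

A backreference is literal: `\1` must see the identical characters the first group matched.
Scanning left to right: at [7:10] match 'o_o', group 1 = 'o'; at [21:26] match 'pf_pf', group 1 = 'pf'.
Because there's exactly one group, `findall` drops the full match and keeps group 1 from each hit.

['o', 'pf']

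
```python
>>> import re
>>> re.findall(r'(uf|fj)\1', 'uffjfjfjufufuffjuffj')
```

`\1` is not a pattern — it's the concrete string captured by group 1, re-applied verbatim.
Matches: at [2:6] match 'fjfj', group 1 = 'fj'; at [8:12] match 'ufuf', group 1 = 'uf'.
One capturing group, so `findall` returns just the captured substring from each match — 2 in all.

['fj', 'uf']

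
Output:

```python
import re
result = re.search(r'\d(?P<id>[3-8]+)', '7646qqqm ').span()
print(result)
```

(0, 4)

The pattern matches a digit; then one or more of a character in [3-8] (captured as 'id').
The match spans [0:4] → '7646'.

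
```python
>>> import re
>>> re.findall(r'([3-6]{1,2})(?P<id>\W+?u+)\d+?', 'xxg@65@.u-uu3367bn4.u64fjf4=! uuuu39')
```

[('4', '.u'), ('4', '=! uuuu')]

The pattern matches 1 to 2 of a character in [3-6] (captured); then one or more of a non-word character (lazy), then one or more of the literal 'u' (captured as 'id'); then one or more of a digit (lazy).
Matches: at [18:22] match '4.u6', groups = ('4', '.u'); at [26:35] match '4=! uuuu3', groups = ('4', '=! uuuu').
`findall` packs the 2 group values into a tuple for every match.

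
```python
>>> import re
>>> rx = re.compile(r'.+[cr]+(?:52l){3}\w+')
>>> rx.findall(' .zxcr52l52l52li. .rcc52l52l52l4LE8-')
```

[' .zxcr52l52l52li. .rcc52l52l52l4LE8']

This matches one or more of any character, then one or more of one of [cr]; then the literal '52l' repeated 3 times, then one or more of a word character.
Scanning left to right: at [0:35] → ' .zxcr52l52l52li. .rcc52l52l52l4LE8'.
No capturing groups, so `findall` returns the 1 full match string.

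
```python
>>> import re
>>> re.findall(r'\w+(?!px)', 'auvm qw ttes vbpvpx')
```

['auvm', 'qw', 'ttes', 'vbpvpx']

Because the assertion is negative and zero-width, positions next to the forbidden text are skipped.
Walking the string: at [0:4] → 'auvm'; at [5:7] → 'qw'; at [8:12] → 'ttes'; at [13:19] → 'vbpvpx'.
Since nothing is captured, `findall` lists the 4 matched substrings directly.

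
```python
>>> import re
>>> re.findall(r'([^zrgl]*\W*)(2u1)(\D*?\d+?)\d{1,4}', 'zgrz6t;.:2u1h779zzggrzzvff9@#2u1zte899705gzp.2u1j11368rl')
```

The pattern matches zero or more of any character except [zrgl], then zero or more of a non-word character (captured); then the literal '2u', then a literal '1' (captured); then zero or more of a non-digit (lazy), then one or more of a digit (lazy) (captured); then 1 to 4 of a digit.
With the lazy modifier that quantifier settles for the fewest repetitions that let the rest of the pattern succeed (the atoms after it are unaffected and can still be greedy).
Scanning left to right: at [4:16] match '6t;.:2u1h779', groups = ('6t;.:', '2u1', 'h7'); at [23:40] match 'vff9@#2u1zte89970', groups = ('vff9@#', '2u1', 'zte8'); at [43:54] match 'p.2u1j11368', groups = ('p.', '2u1', 'j1').
With 3 capturing groups, `findall` returns a 3-tuple per match.

[('6t;.:', '2u1', 'h7'), ('vff9@#', '2u1', 'zte8'), ('p.', '2u1', 'j1')]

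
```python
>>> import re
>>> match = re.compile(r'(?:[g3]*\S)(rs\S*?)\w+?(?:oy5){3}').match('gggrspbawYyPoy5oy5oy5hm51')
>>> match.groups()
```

Pattern: zero or more of one of [g3], then a non-whitespace character (non-capturing group); then the literal 'rs', then zero or more of a non-whitespace character (lazy) (captured); then one or more of a word character (lazy), then the literal 'oy5' repeated 3 times.
With the lazy modifier that quantifier settles for the fewest repetitions that let the rest of the pattern succeed (the atoms after it are unaffected and can still be greedy).
With `match`, the pattern is implicitly anchored at the beginning.
The match spans [0:21] → 'gggrspbawYyPoy5oy5oy5'.
Captured: group 1 = 'rs'.

('rs',)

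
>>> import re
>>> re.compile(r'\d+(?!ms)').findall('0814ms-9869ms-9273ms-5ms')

['081', '986', '927']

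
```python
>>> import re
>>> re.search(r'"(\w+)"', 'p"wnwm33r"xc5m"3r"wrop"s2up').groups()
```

Unlike `match`, `search` isn't anchored — it looks for the pattern anywhere in the string.
The match spans [1:10] → '"wnwm33r"'.
Captured: group 1 = 'wnwm33r'.

('wnwm33r',)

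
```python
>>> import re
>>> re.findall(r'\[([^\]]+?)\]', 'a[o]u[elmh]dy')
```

['o', 'elmh']

Matches: at [1:4] match '[o]', group 1 = 'o'; at [5:11] match '[elmh]', group 1 = 'elmh'.
With a single group, `findall` returns only what that group captured — 2 items.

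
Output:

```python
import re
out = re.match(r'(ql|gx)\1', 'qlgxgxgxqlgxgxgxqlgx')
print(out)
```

`re.match` only tries the pattern at the start of the string.
Here the pattern fails at index 0, so the call returns None.

None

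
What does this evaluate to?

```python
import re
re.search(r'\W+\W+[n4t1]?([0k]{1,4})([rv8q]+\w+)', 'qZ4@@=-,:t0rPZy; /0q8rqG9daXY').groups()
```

('0', 'rPZy')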